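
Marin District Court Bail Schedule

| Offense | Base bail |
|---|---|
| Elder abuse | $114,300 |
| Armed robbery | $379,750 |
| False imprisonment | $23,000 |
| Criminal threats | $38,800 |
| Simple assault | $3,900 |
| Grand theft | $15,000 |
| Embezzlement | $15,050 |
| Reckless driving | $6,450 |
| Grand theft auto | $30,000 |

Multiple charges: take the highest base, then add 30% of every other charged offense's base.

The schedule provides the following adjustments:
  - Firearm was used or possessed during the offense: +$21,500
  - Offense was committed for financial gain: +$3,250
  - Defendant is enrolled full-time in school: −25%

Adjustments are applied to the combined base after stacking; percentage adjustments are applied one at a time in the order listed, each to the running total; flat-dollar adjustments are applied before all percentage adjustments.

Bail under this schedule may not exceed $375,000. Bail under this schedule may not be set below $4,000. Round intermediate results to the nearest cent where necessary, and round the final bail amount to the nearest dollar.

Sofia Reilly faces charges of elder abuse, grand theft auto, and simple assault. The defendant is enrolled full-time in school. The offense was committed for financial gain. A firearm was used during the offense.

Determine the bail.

$111,915

Base amounts from the schedule: elder abuse $114,300; grand theft auto $30,000; simple assault $3,900.
Stacking rule: highest base plus 30% of each additional charge. Highest is elder abuse at $114,300. Additional: $30,000 × 30% = $9,000; $3,900 × 30% = $1,170. Combined base = $114,300 + $10,170 = $124,470.
Firearm was used or possessed during the offense (+$21,500 flat): $124,470 + $21,500 = $145,970.
Offense was committed for financial gain (+$3,250 flat): $145,970 + $3,250 = $149,220.
Defendant is enrolled full-time in school (−25%): $149,220 × 0.75 = $111,915.
$111,915 is within the $375,000 maximum.
$111,915 is at or above the $4,000 minimum.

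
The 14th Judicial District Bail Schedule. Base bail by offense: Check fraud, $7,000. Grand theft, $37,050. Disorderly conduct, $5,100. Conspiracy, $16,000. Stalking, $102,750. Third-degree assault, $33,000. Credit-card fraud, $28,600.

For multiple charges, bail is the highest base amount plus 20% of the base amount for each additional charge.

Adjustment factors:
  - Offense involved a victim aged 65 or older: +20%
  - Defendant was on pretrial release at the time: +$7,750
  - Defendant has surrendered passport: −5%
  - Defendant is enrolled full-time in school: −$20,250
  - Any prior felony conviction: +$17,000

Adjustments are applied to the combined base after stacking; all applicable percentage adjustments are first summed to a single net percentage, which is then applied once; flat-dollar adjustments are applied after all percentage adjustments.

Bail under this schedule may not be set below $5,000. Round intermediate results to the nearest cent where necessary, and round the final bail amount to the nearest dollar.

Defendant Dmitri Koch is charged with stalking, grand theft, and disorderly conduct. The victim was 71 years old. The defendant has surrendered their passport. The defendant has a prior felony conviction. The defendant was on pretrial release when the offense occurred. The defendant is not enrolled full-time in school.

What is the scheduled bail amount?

$152,607

Base amounts from the schedule: stalking $102,750; grand theft $37,050; disorderly conduct $5,100.
Stacking rule: highest base plus 20% of each additional charge. Highest is stalking at $102,750. Additional: $37,050 × 20% = $7,410; $5,100 × 20% = $1,020. Combined base = $102,750 + $8,430 = $111,180.
Net percentage adjustment: +20% −5% = +15%. $111,180 × 1.15 = $127,857.
Defendant was on pretrial release at the time (+$7,750 flat): $127,857 + $7,750 = $135,607.
Any prior felony conviction (+$17,000 flat): $135,607 + $17,000 = $152,607.
$152,607 is at or above the $5,000 minimum.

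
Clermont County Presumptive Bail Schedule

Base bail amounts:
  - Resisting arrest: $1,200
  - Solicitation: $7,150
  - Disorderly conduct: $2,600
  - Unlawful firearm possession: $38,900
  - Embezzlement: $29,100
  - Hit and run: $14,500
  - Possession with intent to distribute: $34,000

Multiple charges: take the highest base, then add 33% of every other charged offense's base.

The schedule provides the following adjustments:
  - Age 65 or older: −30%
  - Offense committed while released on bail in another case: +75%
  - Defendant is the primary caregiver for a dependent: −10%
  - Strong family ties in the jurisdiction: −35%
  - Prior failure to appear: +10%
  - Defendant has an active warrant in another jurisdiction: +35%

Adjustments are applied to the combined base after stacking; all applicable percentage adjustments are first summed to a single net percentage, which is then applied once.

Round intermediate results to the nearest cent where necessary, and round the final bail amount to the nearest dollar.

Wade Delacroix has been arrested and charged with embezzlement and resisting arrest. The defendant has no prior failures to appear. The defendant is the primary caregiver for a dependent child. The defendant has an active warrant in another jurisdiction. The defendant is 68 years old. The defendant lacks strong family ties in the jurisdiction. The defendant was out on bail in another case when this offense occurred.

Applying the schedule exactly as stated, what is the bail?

$50,143

Base amounts from the schedule: embezzlement $29,100; resisting arrest $1,200.
Stacking rule: highest base plus 33% of each additional charge. Highest is embezzlement at $29,100. Additional: $1,200 × 33% = $396. Combined base = $29,100 + $396 = $29,496.
Net percentage adjustment: −30% +75% −10% +35% = +70%. $29,496 × 1.7 = $50,143.20.
Rounded to the nearest dollar: $50,143.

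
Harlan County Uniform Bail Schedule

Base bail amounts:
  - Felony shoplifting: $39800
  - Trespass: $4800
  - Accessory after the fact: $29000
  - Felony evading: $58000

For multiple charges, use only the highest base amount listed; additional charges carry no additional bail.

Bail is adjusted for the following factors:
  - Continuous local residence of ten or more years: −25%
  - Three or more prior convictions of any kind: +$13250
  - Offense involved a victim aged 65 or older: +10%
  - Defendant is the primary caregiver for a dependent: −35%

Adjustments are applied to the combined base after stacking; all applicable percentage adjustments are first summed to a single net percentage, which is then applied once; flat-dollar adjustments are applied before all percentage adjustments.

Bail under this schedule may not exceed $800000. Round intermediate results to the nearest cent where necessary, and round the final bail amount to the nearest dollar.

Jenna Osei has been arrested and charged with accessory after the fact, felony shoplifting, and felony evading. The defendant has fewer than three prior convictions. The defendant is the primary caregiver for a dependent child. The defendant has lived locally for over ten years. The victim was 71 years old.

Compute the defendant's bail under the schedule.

$29000

Base amounts from the schedule: accessory after the fact $29000; felony shoplifting $39800; felony evading $58000.
Stacking rule: use the highest base only. Highest is felony evading at $58000. Combined base = $58000.
Net percentage adjustment: −25% +10% −35% = −50%. $58000 × 0.5 = $29000.
$29000 is within the $800000 maximum.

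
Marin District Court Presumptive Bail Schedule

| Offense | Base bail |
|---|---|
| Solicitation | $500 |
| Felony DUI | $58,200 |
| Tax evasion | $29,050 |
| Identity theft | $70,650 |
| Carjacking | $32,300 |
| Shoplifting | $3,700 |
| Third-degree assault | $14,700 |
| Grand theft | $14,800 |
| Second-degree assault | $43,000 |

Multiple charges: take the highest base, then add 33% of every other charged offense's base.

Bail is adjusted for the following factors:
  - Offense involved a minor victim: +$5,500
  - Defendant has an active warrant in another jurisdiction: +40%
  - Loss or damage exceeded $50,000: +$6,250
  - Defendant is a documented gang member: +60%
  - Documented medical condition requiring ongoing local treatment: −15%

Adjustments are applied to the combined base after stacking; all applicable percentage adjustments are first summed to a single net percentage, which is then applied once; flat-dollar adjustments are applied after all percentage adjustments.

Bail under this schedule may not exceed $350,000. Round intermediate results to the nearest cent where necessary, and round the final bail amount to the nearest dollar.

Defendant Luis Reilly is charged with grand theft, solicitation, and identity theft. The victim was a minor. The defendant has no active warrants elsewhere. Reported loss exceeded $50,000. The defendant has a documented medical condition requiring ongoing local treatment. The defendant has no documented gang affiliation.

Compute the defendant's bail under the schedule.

$76,094

Base amounts from the schedule: grand theft $14,800; solicitation $500; identity theft $70,650.
Stacking rule: highest base plus 33% of each additional charge. Highest is identity theft at $70,650. Additional: $14,800 × 33% = $4,884; $500 × 33% = $165. Combined base = $70,650 + $5,049 = $75,699.
Documented medical condition requiring ongoing local treatment (−15%): $75,699 × 0.85 = $64,344.15.
Offense involved a minor victim (+$5,500 flat): $64,344.15 + $5,500 = $69,844.15.
Loss or damage exceeded $50,000 (+$6,250 flat): $69,844.15 + $6,250 = $76,094.15.
$76,094.15 is within the $350,000 maximum.
Rounded to the nearest dollar: $76,094.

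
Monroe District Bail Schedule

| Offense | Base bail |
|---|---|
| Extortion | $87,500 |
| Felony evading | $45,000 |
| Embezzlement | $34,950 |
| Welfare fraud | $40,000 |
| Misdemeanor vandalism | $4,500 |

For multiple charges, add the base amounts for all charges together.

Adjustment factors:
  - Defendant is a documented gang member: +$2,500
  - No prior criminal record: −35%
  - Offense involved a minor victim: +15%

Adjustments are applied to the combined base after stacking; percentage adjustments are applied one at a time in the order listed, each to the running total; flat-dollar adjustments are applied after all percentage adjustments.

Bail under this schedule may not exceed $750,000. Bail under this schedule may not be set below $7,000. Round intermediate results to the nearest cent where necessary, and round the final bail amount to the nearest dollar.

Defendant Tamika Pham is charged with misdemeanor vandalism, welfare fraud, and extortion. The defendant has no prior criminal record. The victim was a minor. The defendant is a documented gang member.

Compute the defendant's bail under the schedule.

Base amounts from the schedule: misdemeanor vandalism $4,500; welfare fraud $40,000; extortion $87,500.
Stacking rule: sum of all bases. $4,500 + $40,000 + $87,500 = $132,000.
No prior criminal record (−35%): $132,000 × 0.65 = $85,800.
Offense involved a minor victim (+15%): $85,800 × 1.15 = $98,670.
Defendant is a documented gang member (+$2,500 flat): $98,670 + $2,500 = $101,170.
$101,170 is within the $750,000 maximum.
$101,170 is at or above the $7,000 minimum.

$101,170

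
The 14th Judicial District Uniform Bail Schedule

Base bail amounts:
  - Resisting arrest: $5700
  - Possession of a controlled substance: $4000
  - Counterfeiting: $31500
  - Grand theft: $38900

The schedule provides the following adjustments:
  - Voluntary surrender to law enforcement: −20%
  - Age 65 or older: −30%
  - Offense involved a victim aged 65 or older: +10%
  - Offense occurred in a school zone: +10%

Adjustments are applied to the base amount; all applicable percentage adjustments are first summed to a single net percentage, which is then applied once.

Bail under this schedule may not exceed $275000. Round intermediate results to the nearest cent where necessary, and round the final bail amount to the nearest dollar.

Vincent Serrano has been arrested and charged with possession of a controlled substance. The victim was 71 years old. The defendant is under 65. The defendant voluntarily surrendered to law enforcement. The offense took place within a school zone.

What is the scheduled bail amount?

$4000

Base amounts from the schedule: possession of a controlled substance $4000.
Single charge. Combined base = $4000.
Net percentage adjustment: −20% +10% +10% = +0%. $4000 × 1 = $4000.
$4000 is within the $275000 maximum.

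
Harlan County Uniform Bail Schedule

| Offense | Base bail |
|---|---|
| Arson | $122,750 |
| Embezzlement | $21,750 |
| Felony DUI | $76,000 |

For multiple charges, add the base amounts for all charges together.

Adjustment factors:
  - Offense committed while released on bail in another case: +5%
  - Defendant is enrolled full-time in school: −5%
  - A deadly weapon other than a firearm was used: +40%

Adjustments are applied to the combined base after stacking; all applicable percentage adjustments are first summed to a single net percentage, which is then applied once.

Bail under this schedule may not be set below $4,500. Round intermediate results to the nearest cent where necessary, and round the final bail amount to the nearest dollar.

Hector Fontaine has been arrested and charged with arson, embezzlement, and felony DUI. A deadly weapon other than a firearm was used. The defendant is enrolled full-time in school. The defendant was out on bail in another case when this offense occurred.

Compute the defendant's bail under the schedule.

$308,700

Base amounts from the schedule: arson $122,750; embezzlement $21,750; felony DUI $76,000.
Stacking rule: sum of all bases. $122,750 + $21,750 + $76,000 = $220,500.
Net percentage adjustment: +5% −5% +40% = +40%. $220,500 × 1.4 = $308,700.
$308,700 is at or above the $4,500 minimum.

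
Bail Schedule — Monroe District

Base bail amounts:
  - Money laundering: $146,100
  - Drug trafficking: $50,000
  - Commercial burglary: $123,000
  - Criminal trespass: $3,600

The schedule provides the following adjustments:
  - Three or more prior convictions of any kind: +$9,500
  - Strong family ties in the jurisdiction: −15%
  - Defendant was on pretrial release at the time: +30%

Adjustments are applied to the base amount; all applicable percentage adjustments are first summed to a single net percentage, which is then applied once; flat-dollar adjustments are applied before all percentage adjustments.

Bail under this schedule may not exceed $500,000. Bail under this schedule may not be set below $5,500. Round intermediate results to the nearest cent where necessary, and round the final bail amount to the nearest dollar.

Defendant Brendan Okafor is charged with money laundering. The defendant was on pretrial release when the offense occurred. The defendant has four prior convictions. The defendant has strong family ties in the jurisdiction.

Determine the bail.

Base amounts from the schedule: money laundering $146,100.
Single charge. Combined base = $146,100.
Three or more prior convictions of any kind (+$9,500 flat): $146,100 + $9,500 = $155,600.
Net percentage adjustment: −15% +30% = +15%. $155,600 × 1.15 = $178,940.
$178,940 is within the $500,000 maximum.
$178,940 is at or above the $5,500 minimum.

$178,940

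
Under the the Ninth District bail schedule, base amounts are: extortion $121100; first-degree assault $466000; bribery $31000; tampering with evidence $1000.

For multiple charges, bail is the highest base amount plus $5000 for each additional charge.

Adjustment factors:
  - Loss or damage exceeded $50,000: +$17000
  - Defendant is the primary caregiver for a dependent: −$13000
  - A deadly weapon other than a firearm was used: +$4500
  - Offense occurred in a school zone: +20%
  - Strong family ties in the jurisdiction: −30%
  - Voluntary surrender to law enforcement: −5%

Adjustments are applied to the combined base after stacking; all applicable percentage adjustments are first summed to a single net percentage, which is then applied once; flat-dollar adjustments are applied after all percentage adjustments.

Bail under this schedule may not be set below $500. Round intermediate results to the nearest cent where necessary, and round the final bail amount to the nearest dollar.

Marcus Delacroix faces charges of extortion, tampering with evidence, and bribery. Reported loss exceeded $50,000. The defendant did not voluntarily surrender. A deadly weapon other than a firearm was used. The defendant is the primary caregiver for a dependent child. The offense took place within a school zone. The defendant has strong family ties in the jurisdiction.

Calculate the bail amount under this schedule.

$126490

Base amounts from the schedule: extortion $121100; tampering with evidence $1000; bribery $31000.
Stacking rule: highest base plus $5000 per additional charge. Highest is extortion at $121100; 2 additional charges → +$10000. Combined base = $131100.
Net percentage adjustment: +20% −30% = −10%. $131100 × 0.9 = $117990.
Loss or damage exceeded $50,000 (+$17000 flat): $117990 + $17000 = $134990.
Defendant is the primary caregiver for a dependent (−$13000 flat): $134990 − $13000 = $121990.
A deadly weapon other than a firearm was used (+$4500 flat): $121990 + $4500 = $126490.
$126490 is at or above the $500 minimum.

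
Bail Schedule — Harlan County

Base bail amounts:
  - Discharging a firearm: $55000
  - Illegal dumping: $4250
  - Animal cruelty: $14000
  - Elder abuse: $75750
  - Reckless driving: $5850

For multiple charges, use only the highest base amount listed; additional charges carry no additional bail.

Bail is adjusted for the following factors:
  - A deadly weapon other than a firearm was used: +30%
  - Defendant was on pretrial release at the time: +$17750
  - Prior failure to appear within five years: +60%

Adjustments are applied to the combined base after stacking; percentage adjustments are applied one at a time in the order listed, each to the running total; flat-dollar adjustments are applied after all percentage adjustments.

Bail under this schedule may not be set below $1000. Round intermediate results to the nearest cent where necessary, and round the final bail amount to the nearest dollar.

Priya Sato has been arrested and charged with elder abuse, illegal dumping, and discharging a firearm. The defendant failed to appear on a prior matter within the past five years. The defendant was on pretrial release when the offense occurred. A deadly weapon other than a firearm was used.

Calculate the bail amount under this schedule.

Base amounts from the schedule: elder abuse $75750; illegal dumping $4250; discharging a firearm $55000.
Stacking rule: use the highest base only. Highest is elder abuse at $75750. Combined base = $75750.
A deadly weapon other than a firearm was used (+30%): $75750 × 1.3 = $98475.
Prior failure to appear within five years (+60%): $98475 × 1.6 = $157560.
Defendant was on pretrial release at the time (+$17750 flat): $157560 + $17750 = $175310.
$175310 is at or above the $1000 minimum.

$175310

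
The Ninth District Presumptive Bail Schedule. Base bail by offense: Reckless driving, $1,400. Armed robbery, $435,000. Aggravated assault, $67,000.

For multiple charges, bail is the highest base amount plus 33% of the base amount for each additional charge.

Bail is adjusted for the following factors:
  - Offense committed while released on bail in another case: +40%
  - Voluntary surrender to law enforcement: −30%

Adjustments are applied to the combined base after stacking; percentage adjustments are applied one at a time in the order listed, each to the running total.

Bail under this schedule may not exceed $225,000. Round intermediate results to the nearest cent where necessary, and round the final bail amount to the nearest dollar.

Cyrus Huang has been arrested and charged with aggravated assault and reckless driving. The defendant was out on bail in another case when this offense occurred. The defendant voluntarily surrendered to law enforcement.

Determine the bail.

$66,113

Base amounts from the schedule: aggravated assault $67,000; reckless driving $1,400.
Stacking rule: highest base plus 33% of each additional charge. Highest is aggravated assault at $67,000. Additional: $1,400 × 33% = $462. Combined base = $67,000 + $462 = $67,462.
Offense committed while released on bail in another case (+40%): $67,462 × 1.4 = $94,446.80.
Voluntary surrender to law enforcement (−30%): $94,446.80 × 0.7 = $66,112.76.
$66,112.76 is within the $225,000 maximum.
Rounded to the nearest dollar: $66,113.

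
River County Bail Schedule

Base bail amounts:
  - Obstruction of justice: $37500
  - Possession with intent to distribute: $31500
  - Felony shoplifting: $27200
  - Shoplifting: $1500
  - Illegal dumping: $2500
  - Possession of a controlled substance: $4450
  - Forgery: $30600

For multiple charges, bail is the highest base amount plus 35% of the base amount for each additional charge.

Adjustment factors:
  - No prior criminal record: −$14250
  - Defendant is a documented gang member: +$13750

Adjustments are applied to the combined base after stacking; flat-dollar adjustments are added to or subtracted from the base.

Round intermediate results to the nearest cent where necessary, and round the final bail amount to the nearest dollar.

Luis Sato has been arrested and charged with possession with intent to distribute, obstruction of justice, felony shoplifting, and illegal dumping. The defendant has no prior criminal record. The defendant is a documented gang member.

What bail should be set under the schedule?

Base amounts from the schedule: possession with intent to distribute $31500; obstruction of justice $37500; felony shoplifting $27200; illegal dumping $2500.
Stacking rule: highest base plus 35% of each additional charge. Highest is obstruction of justice at $37500. Additional: $31500 × 35% = $11025; $27200 × 35% = $9520; $2500 × 35% = $875. Combined base = $37500 + $21420 = $58920.
No prior criminal record (−$14250 flat): $58920 − $14250 = $44670.
Defendant is a documented gang member (+$13750 flat): $44670 + $13750 = $58420.

$58420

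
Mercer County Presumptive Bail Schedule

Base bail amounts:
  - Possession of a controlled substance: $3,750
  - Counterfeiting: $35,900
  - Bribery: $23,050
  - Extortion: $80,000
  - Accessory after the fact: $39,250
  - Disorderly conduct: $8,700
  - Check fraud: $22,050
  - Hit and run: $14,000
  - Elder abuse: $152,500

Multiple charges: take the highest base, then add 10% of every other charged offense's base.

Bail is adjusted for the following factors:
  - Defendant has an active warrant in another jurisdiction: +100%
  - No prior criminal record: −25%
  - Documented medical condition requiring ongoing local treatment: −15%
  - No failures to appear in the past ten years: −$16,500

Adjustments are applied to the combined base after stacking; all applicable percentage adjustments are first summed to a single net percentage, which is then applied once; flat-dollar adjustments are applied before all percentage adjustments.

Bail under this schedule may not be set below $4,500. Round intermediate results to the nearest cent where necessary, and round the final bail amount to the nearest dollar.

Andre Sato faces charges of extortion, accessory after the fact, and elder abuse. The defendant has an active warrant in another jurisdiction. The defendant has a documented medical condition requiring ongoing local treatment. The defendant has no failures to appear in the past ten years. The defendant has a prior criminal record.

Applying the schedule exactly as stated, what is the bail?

$273,661

Base amounts from the schedule: extortion $80,000; accessory after the fact $39,250; elder abuse $152,500.
Stacking rule: highest base plus 10% of each additional charge. Highest is elder abuse at $152,500. Additional: $80,000 × 10% = $8,000; $39,250 × 10% = $3,925. Combined base = $152,500 + $11,925 = $164,425.
No failures to appear in the past ten years (−$16,500 flat): $164,425 − $16,500 = $147,925.
Net percentage adjustment: +100% −15% = +85%. $147,925 × 1.85 = $273,661.25.
$273,661.25 is at or above the $4,500 minimum.
Rounded to the nearest dollar: $273,661.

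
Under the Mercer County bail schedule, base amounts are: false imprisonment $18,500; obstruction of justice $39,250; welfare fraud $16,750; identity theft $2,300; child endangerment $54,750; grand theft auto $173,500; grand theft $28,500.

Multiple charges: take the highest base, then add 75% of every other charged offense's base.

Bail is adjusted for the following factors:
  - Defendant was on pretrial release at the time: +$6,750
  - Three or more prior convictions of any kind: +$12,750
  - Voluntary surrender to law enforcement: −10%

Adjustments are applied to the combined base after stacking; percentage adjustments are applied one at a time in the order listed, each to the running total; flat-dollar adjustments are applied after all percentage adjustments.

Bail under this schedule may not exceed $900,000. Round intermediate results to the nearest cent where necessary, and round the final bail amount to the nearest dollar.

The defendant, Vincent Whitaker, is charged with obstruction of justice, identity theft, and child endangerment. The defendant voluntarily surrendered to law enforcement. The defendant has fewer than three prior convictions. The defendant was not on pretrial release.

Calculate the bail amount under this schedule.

Base amounts from the schedule: obstruction of justice $39,250; identity theft $2,300; child endangerment $54,750.
Stacking rule: highest base plus 75% of each additional charge. Highest is child endangerment at $54,750. Additional: $39,250 × 75% = $29,437.50; $2,300 × 75% = $1,725. Combined base = $54,750 + $31,162.50 = $85,912.50.
Voluntary surrender to law enforcement (−10%): $85,912.50 × 0.9 = $77,321.25.
$77,321.25 is within the $900,000 maximum.
Rounded to the nearest dollar: $77,321.

$77,321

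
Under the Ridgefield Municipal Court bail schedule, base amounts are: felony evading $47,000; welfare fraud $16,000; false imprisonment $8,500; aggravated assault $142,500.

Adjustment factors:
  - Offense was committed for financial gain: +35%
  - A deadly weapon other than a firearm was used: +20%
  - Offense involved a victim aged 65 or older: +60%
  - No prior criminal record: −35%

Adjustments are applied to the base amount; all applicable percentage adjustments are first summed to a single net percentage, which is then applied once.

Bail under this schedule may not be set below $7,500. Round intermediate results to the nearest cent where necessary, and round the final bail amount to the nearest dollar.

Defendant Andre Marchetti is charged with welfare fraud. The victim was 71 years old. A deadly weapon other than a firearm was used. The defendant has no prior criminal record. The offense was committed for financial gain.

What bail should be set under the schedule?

$28,800

Base amounts from the schedule: welfare fraud $16,000.
Single charge. Combined base = $16,000.
Net percentage adjustment: +35% +20% +60% −35% = +80%. $16,000 × 1.8 = $28,800.
$28,800 is at or above the $7,500 minimum.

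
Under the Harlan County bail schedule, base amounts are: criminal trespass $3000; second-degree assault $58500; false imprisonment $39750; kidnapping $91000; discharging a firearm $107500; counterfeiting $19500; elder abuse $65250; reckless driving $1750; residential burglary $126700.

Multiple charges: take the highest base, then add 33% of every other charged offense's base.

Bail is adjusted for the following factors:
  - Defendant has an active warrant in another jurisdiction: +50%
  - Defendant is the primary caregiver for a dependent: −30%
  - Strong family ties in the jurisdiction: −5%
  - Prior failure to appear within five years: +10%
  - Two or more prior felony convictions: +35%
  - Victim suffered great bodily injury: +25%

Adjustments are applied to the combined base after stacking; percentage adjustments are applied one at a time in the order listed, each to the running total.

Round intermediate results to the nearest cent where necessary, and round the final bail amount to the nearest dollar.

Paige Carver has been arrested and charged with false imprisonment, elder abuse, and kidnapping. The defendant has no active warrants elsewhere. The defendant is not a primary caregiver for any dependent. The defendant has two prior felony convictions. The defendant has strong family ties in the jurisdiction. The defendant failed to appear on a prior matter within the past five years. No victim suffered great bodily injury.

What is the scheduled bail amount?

Base amounts from the schedule: false imprisonment $39750; elder abuse $65250; kidnapping $91000.
Stacking rule: highest base plus 33% of each additional charge. Highest is kidnapping at $91000. Additional: $39750 × 33% = $13117.50; $65250 × 33% = $21532.50. Combined base = $91000 + $34650 = $125650.
Strong family ties in the jurisdiction (−5%): $125650 × 0.95 = $119367.50.
Prior failure to appear within five years (+10%): $119367.50 × 1.1 = $131304.25.
Two or more prior felony convictions (+35%): $131304.25 × 1.35 = $177260.74.
Rounded to the nearest dollar: $177261.

$177261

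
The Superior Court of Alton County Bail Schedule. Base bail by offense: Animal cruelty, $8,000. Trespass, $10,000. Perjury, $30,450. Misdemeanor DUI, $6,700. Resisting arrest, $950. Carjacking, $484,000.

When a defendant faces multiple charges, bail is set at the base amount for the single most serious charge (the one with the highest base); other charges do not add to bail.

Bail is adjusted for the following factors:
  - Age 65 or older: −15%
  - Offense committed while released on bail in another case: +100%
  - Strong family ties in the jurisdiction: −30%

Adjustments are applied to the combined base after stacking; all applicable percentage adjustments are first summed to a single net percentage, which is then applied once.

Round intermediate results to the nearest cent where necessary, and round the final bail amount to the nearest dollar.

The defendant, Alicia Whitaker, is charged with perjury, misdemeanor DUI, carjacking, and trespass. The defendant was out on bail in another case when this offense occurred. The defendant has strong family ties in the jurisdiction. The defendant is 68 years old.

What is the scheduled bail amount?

$750,200

Base amounts from the schedule: perjury $30,450; misdemeanor DUI $6,700; carjacking $484,000; trespass $10,000.
Stacking rule: use the highest base only. Highest is carjacking at $484,000. Combined base = $484,000.
Net percentage adjustment: −15% +100% −30% = +55%. $484,000 × 1.55 = $750,200.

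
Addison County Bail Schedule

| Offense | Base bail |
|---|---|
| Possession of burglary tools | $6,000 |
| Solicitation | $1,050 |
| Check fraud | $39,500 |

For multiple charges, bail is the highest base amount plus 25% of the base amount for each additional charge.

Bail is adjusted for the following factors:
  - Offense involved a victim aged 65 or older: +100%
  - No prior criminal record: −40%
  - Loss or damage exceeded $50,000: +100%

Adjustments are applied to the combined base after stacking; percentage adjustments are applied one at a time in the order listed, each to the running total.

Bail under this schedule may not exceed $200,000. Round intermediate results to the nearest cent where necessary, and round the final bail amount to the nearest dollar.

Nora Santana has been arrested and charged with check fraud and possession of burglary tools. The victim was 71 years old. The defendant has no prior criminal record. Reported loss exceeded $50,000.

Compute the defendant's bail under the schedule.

$98,400

Base amounts from the schedule: check fraud $39,500; possession of burglary tools $6,000.
Stacking rule: highest base plus 25% of each additional charge. Highest is check fraud at $39,500. Additional: $6,000 × 25% = $1,500. Combined base = $39,500 + $1,500 = $41,000.
Offense involved a victim aged 65 or older (+100%): $41,000 × 2 = $82,000.
No prior criminal record (−40%): $82,000 × 0.6 = $49,200.
Loss or damage exceeded $50,000 (+100%): $49,200 × 2 = $98,400.
$98,400 is within the $200,000 maximum.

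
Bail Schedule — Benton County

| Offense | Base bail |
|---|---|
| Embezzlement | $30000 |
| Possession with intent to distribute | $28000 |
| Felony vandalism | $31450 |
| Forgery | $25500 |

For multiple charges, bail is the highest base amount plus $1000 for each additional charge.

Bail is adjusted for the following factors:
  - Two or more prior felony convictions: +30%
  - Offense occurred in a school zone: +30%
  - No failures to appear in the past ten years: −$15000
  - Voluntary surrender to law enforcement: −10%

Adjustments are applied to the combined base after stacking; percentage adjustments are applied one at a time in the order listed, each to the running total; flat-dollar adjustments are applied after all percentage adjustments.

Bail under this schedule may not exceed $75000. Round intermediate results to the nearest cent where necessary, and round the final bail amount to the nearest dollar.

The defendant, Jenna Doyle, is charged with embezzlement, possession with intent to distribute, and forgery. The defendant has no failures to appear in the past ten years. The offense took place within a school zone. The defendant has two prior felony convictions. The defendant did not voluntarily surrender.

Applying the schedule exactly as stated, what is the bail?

$39080

Base amounts from the schedule: embezzlement $30000; possession with intent to distribute $28000; forgery $25500.
Stacking rule: highest base plus $1000 per additional charge. Highest is embezzlement at $30000; 2 additional charges → +$2000. Combined base = $32000.
Two or more prior felony convictions (+30%): $32000 × 1.3 = $41600.
Offense occurred in a school zone (+30%): $41600 × 1.3 = $54080.
No failures to appear in the past ten years (−$15000 flat): $54080 − $15000 = $39080.
$39080 is within the $75000 maximum.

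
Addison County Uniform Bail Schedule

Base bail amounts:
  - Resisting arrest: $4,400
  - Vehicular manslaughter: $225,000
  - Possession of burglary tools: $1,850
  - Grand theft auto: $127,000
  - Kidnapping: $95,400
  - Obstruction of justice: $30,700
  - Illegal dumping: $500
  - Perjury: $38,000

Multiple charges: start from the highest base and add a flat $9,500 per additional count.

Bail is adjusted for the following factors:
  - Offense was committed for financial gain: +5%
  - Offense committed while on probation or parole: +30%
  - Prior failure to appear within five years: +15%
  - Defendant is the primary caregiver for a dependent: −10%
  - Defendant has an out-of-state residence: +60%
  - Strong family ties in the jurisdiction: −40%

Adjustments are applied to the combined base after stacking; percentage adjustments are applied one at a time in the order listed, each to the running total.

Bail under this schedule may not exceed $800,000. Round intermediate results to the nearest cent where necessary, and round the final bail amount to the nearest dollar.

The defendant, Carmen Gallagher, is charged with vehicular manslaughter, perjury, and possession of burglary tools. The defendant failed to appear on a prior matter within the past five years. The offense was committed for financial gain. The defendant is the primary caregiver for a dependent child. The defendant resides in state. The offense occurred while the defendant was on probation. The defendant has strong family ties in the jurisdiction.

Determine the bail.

Base amounts from the schedule: vehicular manslaughter $225,000; perjury $38,000; possession of burglary tools $1,850.
Stacking rule: highest base plus $9,500 per additional charge. Highest is vehicular manslaughter at $225,000; 2 additional charges → +$19,000. Combined base = $244,000.
Offense was committed for financial gain (+5%): $244,000 × 1.05 = $256,200.
Offense committed while on probation or parole (+30%): $256,200 × 1.3 = $333,060.
Prior failure to appear within five years (+15%): $333,060 × 1.15 = $383,019.
Defendant is the primary caregiver for a dependent (−10%): $383,019 × 0.9 = $344,717.10.
Strong family ties in the jurisdiction (−40%): $344,717.10 × 0.6 = $206,830.26.
$206,830.26 is within the $800,000 maximum.
Rounded to the nearest dollar: $206,830.

$206,830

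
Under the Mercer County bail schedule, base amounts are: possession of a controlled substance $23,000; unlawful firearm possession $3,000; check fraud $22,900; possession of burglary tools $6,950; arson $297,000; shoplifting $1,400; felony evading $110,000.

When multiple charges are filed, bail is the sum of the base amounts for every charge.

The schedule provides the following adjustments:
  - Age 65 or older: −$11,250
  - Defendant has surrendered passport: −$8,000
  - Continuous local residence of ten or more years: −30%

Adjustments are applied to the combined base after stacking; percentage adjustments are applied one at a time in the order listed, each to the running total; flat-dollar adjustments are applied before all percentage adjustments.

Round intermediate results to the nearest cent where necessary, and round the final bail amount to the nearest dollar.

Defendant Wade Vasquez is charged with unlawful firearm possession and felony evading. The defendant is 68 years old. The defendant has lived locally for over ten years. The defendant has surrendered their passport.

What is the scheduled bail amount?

$65,625

Base amounts from the schedule: unlawful firearm possession $3,000; felony evading $110,000.
Stacking rule: sum of all bases. $3,000 + $110,000 = $113,000.
Age 65 or older (−$11,250 flat): $113,000 − $11,250 = $101,750.
Defendant has surrendered passport (−$8,000 flat): $101,750 − $8,000 = $93,750.
Continuous local residence of ten or more years (−30%): $93,750 × 0.7 = $65,625.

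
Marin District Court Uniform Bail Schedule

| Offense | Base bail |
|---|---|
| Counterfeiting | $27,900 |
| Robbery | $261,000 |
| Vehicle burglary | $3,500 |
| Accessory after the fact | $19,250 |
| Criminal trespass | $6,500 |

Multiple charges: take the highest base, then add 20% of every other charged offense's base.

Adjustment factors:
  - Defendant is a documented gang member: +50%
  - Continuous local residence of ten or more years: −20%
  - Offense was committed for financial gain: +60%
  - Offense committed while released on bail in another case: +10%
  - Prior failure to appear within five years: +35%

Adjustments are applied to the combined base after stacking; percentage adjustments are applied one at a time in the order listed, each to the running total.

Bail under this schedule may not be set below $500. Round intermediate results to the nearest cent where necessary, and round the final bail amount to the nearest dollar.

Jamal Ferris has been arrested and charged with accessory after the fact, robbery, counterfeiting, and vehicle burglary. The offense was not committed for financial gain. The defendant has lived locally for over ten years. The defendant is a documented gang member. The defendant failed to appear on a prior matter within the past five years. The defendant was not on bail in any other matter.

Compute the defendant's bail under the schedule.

$439,231

Base amounts from the schedule: accessory after the fact $19,250; robbery $261,000; counterfeiting $27,900; vehicle burglary $3,500.
Stacking rule: highest base plus 20% of each additional charge. Highest is robbery at $261,000. Additional: $19,250 × 20% = $3,850; $27,900 × 20% = $5,580; $3,500 × 20% = $700. Combined base = $261,000 + $10,130 = $271,130.
Defendant is a documented gang member (+50%): $271,130 × 1.5 = $406,695.
Continuous local residence of ten or more years (−20%): $406,695 × 0.8 = $325,356.
Prior failure to appear within five years (+35%): $325,356 × 1.35 = $439,230.60.
$439,230.60 is at or above the $500 minimum.
Rounded to the nearest dollar: $439,231.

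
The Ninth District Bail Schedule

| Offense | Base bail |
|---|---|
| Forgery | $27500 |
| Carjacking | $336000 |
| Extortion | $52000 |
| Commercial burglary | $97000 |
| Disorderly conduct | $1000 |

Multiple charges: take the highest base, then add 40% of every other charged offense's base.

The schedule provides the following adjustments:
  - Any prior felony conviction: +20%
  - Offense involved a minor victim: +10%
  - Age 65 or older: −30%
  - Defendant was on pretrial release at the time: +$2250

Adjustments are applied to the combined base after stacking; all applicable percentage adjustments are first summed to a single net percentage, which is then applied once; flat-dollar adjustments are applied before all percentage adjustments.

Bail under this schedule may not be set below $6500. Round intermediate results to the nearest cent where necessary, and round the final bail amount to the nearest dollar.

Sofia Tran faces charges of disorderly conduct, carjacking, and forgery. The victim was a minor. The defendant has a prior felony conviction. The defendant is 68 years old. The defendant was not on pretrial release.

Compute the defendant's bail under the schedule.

$347400

Base amounts from the schedule: disorderly conduct $1000; carjacking $336000; forgery $27500.
Stacking rule: highest base plus 40% of each additional charge. Highest is carjacking at $336000. Additional: $1000 × 40% = $400; $27500 × 40% = $11000. Combined base = $336000 + $11400 = $347400.
Net percentage adjustment: +20% +10% −30% = +0%. $347400 × 1 = $347400.
$347400 is at or above the $6500 minimum.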